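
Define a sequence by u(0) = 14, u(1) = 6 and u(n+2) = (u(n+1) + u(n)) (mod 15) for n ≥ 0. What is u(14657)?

0

Listing terms: u(0) = 14, u(1) = 6, u(2) = 5, u(3) = 11, u(4) = 1, u(5) = 12, u(6) = 13, u(7) = 10, u(8) = 8, u(9) = 3, u(10) = 11, u(11) = 14, u(12) = 10, u(13) = 9, u(14) = 4, u(15) = 13, u(16) = 2, u(17) = 0, u(18) = 2, u(19) = 2, u(20) = 4, u(21) = 6, u(22) = 10, u(23) = 1, u(24) = 11, u(25) = 12, u(26) = 8, u(27) = 5, u(28) = 13, u(29) = 3, u(30) = 1, u(31) = 4, u(32) = 5, u(33) = 9, u(34) = 14, u(35) = 8, u(36) = 7, u(37) = 0, u(38) = 7, u(39) = 7, u(40) = 14, u(41) = 6.
Since (u(40), u(41)) = (u(0), u(1)) = (14, 6) (two consecutive terms determine the rest), the sequence is periodic with period 40.
(14657 - 0) mod 40 = 17, so u(14657) = u(17) = 0.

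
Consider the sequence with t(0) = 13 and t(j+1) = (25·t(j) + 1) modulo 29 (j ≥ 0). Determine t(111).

26

We have t(0) = 13,  t(1) = 7,  t(2) = 2,  t(3) = 22,  t(4) = 0,  t(5) = 1,  t(6) = 26,  t(7) = 13.
Since t(7) = t(0) = 13, the sequence is periodic with period 7.
So t(111) = t(0 + ((111-0) mod 7)) = t(6) = 26.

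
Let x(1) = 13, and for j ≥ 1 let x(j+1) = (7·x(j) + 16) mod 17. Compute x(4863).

We have x(1) = 13,  x(2) = 5,  x(3) = 0,  x(4) = 16,  x(5) = 9,  x(6) = 11,  x(7) = 8,  x(8) = 4,  x(9) = 10,  x(10) = 1,  x(11) = 6,  x(12) = 7,  x(13) = 14,  x(14) = 12,  x(15) = 15,  x(16) = 2,  x(17) = 13.
Since x(17) = x(1) = 13, the sequence is periodic with period 16.
(4863 - 1) mod 16 = 14, so x(4863) = x(15) = 15.

15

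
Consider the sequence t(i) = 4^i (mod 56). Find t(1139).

16

Listing terms: t(0) = 1, t(1) = 4, t(2) = 16, t(3) = 8, t(4) = 32, t(5) = 16.
Since t(5) = t(2) = 16, the sequence is eventually periodic: after a pre-period of length 2 it cycles with period 3.
For i ≥ 2, t(i) depends only on (i - 2) mod 3. (1139 - 2) mod 3 = 0, so t(1139) = t(2) = 16.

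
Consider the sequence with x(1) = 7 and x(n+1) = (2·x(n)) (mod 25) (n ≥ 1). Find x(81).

7

Computing terms: x(1) = 7, x(2) = 14, x(3) = 3, x(4) = 6, x(5) = 12, x(6) = 24, x(7) = 23, x(8) = 21, x(9) = 17, x(10) = 9, x(11) = 18, x(12) = 11, x(13) = 22, x(14) = 19, x(15) = 13, x(16) = 1, x(17) = 2, x(18) = 4, x(19) = 8, x(20) = 16, x(21) = 7.
Since x(21) = x(1) = 7, the sequence is periodic with period 20.
(81 - 1) mod 20 = 0, so x(81) = x(1) = 7.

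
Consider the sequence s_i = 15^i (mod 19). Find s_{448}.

6

s_1 = 15, s_2 = 16, s_3 = 12, s_4 = 9, s_5 = 2, s_6 = 11, s_7 = 13, s_8 = 5, s_9 = 18, s_{10} = 4, s_{11} = 3, s_{12} = 7, s_{13} = 10, s_{14} = 17, s_{15} = 8, s_{16} = 6, s_{17} = 14, s_{18} = 1, s_{19} = 15.
Since s_{19} = s_1 = 15, the sequence is periodic with period 18.
(448 - 1) mod 18 = 15, so s_{448} = s_{16} = 6.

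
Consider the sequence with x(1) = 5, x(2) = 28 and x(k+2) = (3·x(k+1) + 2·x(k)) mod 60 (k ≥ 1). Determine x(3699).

Listing terms: x(1) = 5,  x(2) = 28,  x(3) = 34,  x(4) = 38,  x(5) = 2,  x(6) = 22,  x(7) = 10,  x(8) = 14,  x(9) = 2,  x(10) = 34,  x(11) = 46,  x(12) = 26,  x(13) = 50,  x(14) = 22,  x(15) = 46,  x(16) = 2,  x(17) = 38,  x(18) = 58,  x(19) = 10,  x(20) = 26,  x(21) = 38,  x(22) = 46,  x(23) = 34,  x(24) = 14,  x(25) = 50,  x(26) = 58,  x(27) = 34,  x(28) = 38.
Since (x(27), x(28)) = (x(3), x(4)) = (34, 38) (two consecutive terms determine the rest), the sequence is eventually periodic: after a pre-period of length 2 it cycles with period 24.
For k ≥ 3, x(k) depends only on (k - 3) mod 24. (3699 - 3) mod 24 = 0, so x(3699) = x(3) = 34.

34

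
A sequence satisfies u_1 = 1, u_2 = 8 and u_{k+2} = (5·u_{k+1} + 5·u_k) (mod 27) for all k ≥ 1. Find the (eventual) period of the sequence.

Computing terms: u_1 = 1; u_2 = 8; u_3 = 18; u_4 = 22; u_5 = 11; u_6 = 3; u_7 = 16; u_8 = 14; u_9 = 15; u_{10} = 10; u_{11} = 17; u_{12} = 0; u_{13} = 4; u_{14} = 20; u_{15} = 12; u_{16} = 25; u_{17} = 23; u_{18} = 24; u_{19} = 19; u_{20} = 26; u_{21} = 9; u_{22} = 13; u_{23} = 2; u_{24} = 21; u_{25} = 7; u_{26} = 5; u_{27} = 6; u_{28} = 1; u_{29} = 8.
The sequence repeats with period 27.

27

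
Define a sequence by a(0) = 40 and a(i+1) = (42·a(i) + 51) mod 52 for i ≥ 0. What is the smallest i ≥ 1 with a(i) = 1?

a(0) = 40, a(1) = 15, a(2) = 5, a(3) = 1, a(4) = 41, a(5) = 5.
Since a(5) = a(2) = 5, the sequence is eventually periodic: after a pre-period of length 2 it cycles with period 3.
The value 1 first appears (with i ≥ 1) at a(3).

3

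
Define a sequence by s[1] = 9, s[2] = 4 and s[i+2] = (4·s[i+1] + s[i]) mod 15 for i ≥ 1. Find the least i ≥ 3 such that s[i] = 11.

Listing terms: s[1] = 9; s[2] = 4; s[3] = 10; s[4] = 14; s[5] = 6; s[6] = 8; s[7] = 8; s[8] = 10; s[9] = 3; s[10] = 7; s[11] = 1; s[12] = 11; s[13] = 0; s[14] = 11; s[15] = 14; s[16] = 7; s[17] = 12; s[18] = 10; s[19] = 7; s[20] = 8; s[21] = 9; s[22] = 14; s[23] = 5; s[24] = 4; s[25] = 6; s[26] = 13; s[27] = 13; s[28] = 5; s[29] = 3; s[30] = 2; s[31] = 11; s[32] = 1; s[33] = 0; s[34] = 1; s[35] = 4; s[36] = 2; s[37] = 12; s[38] = 5; s[39] = 2; s[40] = 13; s[41] = 9; s[42] = 4.
Since (s[41], s[42]) = (s[1], s[2]) = (9, 4) (two consecutive terms determine the rest), the sequence is periodic with period 40.
The value 11 first appears (with i ≥ 3) at s[12].

12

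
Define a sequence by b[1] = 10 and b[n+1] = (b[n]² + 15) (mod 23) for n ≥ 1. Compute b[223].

10

Listing terms: b[1] = 10,  b[2] = 0,  b[3] = 15,  b[4] = 10.
The sequence repeats with period 3.
(223 - 1) mod 3 = 0, so b[223] = b[1] = 10.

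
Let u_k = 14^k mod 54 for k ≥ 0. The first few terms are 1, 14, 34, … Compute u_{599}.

38

We have u_0 = 1; u_1 = 14; u_2 = 34; u_3 = 44; u_4 = 22; u_5 = 38; u_6 = 46; u_7 = 50; u_8 = 52; u_9 = 26; u_{10} = 40; u_{11} = 20; u_{12} = 10; u_{13} = 32; u_{14} = 16; u_{15} = 8; u_{16} = 4; u_{17} = 2; u_{18} = 28; u_{19} = 14.
Since u_{19} = u_1 = 14, the sequence is eventually periodic: after a pre-period of length 1 it cycles with period 18.
For k ≥ 1, u_k depends only on (k - 1) mod 18. (599 - 1) mod 18 = 4, so u_{599} = u_5 = 38.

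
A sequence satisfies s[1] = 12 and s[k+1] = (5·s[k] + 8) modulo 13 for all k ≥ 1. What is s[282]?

s[1] = 12; s[2] = 3; s[3] = 10; s[4] = 6; s[5] = 12.
Since s[5] = s[1] = 12, the sequence is periodic with period 4.
(282 - 1) mod 4 = 1, so s[282] = s[2] = 3.

3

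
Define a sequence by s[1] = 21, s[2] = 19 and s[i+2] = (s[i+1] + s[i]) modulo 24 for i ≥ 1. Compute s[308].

s[1] = 21,  s[2] = 19,  s[3] = 16,  s[4] = 11,  s[5] = 3,  s[6] = 14,  s[7] = 17,  s[8] = 7,  s[9] = 0,  s[10] = 7,  s[11] = 7,  s[12] = 14,  s[13] = 21,  s[14] = 11,  s[15] = 8,  s[16] = 19,  s[17] = 3,  s[18] = 22,  s[19] = 1,  s[20] = 23,  s[21] = 0,  s[22] = 23,  s[23] = 23,  s[24] = 22,  s[25] = 21,  s[26] = 19.
The sequence repeats with period 24.
(308 - 1) mod 24 = 19, so s[308] = s[20] = 23.

23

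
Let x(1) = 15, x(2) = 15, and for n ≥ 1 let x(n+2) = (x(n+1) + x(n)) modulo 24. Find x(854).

15

x(1) = 15; x(2) = 15; x(3) = 6; x(4) = 21; x(5) = 3; x(6) = 0; x(7) = 3; x(8) = 3; x(9) = 6; x(10) = 9; x(11) = 15; x(12) = 0; x(13) = 15; x(14) = 15.
Since (x(13), x(14)) = (x(1), x(2)) = (15, 15) (two consecutive terms determine the rest), the sequence is periodic with period 12.
So x(854) = x(1 + ((854-1) mod 12)) = x(2) = 15.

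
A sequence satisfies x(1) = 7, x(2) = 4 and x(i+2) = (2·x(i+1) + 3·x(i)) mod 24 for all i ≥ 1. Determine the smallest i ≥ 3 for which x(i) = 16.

6

We have x(1) = 7,  x(2) = 4,  x(3) = 5,  x(4) = 22,  x(5) = 11,  x(6) = 16,  x(7) = 17,  x(8) = 10,  x(9) = 23,  x(10) = 4,  x(11) = 5.
Since (x(10), x(11)) = (x(2), x(3)) = (4, 5) (two consecutive terms determine the rest), the sequence is eventually periodic: after a pre-period of length 1 it cycles with period 8.
The value 16 first appears (with i ≥ 3) at x(6).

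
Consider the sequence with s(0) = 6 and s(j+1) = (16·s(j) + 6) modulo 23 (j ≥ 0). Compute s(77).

s(0) = 6, s(1) = 10, s(2) = 5, s(3) = 17, s(4) = 2, s(5) = 15, s(6) = 16, s(7) = 9, s(8) = 12, s(9) = 14, s(10) = 0, s(11) = 6.
The sequence repeats with period 11.
(77 - 0) mod 11 = 0, so s(77) = s(0) = 6.

6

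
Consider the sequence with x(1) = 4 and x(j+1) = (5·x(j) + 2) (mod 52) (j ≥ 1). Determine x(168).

42

We have x(1) = 4,  x(2) = 22,  x(3) = 8,  x(4) = 42,  x(5) = 4.
Since x(5) = x(1) = 4, the sequence is periodic with period 4.
(168 - 1) mod 4 = 3, so x(168) = x(4) = 42.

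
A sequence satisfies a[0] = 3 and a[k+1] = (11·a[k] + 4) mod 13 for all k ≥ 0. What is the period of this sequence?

Listing terms: a[0] = 3, a[1] = 11, a[2] = 8, a[3] = 1, a[4] = 2, a[5] = 0, a[6] = 4, a[7] = 9, a[8] = 12, a[9] = 6, a[10] = 5, a[11] = 7, a[12] = 3.
Since a[12] = a[0] = 3, the sequence is periodic with period 12.

12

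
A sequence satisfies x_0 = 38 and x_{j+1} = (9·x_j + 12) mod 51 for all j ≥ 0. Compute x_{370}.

x_0 = 38,  x_1 = 48,  x_2 = 36,  x_3 = 30,  x_4 = 27,  x_5 = 0,  x_6 = 12,  x_7 = 18,  x_8 = 21,  x_9 = 48.
Since x_9 = x_1 = 48, the sequence is eventually periodic: after a pre-period of length 1 it cycles with period 8.
For j ≥ 1, x_j depends only on (j - 1) mod 8. (370 - 1) mod 8 = 1, so x_{370} = x_2 = 36.

36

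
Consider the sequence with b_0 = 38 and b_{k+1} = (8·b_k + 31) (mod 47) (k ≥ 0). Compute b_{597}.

We have b_0 = 38,  b_1 = 6,  b_2 = 32,  b_3 = 5,  b_4 = 24,  b_5 = 35,  b_6 = 29,  b_7 = 28,  b_8 = 20,  b_9 = 3,  b_{10} = 8,  b_{11} = 1,  b_{12} = 39,  b_{13} = 14,  b_{14} = 2,  b_{15} = 0,  b_{16} = 31,  b_{17} = 44,  b_{18} = 7,  b_{19} = 40,  b_{20} = 22,  b_{21} = 19,  b_{22} = 42,  b_{23} = 38.
The sequence repeats with period 23.
(597 - 0) mod 23 = 22, so b_{597} = b_{22} = 42.

42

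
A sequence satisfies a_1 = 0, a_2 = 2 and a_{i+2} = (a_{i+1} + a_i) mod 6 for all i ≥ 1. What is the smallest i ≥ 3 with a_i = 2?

Computing terms: a_1 = 0,  a_2 = 2,  a_3 = 2,  a_4 = 4,  a_5 = 0,  a_6 = 4,  a_7 = 4,  a_8 = 2,  a_9 = 0,  a_{10} = 2.
The sequence repeats with period 8.
The value 2 first appears (with i ≥ 3) at a_3.

3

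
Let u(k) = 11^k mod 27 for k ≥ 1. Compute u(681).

Listing terms: u(1) = 11; u(2) = 13; u(3) = 8; u(4) = 7; u(5) = 23; u(6) = 10; u(7) = 2; u(8) = 22; u(9) = 26; u(10) = 16; u(11) = 14; u(12) = 19; u(13) = 20; u(14) = 4; u(15) = 17; u(16) = 25; u(17) = 5; u(18) = 1; u(19) = 11.
The sequence repeats with period 18.
So u(681) = u(1 + ((681-1) mod 18)) = u(15) = 17.

17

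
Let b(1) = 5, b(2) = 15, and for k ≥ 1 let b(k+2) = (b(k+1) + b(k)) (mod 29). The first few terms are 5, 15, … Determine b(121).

3

b(1) = 5,  b(2) = 15,  b(3) = 20,  b(4) = 6,  b(5) = 26,  b(6) = 3,  b(7) = 0,  b(8) = 3,  b(9) = 3,  b(10) = 6,  b(11) = 9,  b(12) = 15,  b(13) = 24,  b(14) = 10,  b(15) = 5,  b(16) = 15.
The sequence repeats with period 14.
So b(121) = b(1 + ((121-1) mod 14)) = b(9) = 3.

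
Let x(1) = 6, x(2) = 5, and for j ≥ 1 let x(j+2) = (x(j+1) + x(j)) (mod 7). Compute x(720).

x(1) = 6,  x(2) = 5,  x(3) = 4,  x(4) = 2,  x(5) = 6,  x(6) = 1,  x(7) = 0,  x(8) = 1,  x(9) = 1,  x(10) = 2,  x(11) = 3,  x(12) = 5,  x(13) = 1,  x(14) = 6,  x(15) = 0,  x(16) = 6,  x(17) = 6,  x(18) = 5.
The sequence repeats with period 16.
So x(720) = x(1 + ((720-1) mod 16)) = x(16) = 6.

6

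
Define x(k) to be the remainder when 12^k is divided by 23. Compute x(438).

Listing terms: x(0) = 1,  x(1) = 12,  x(2) = 6,  x(3) = 3,  x(4) = 13,  x(5) = 18,  x(6) = 9,  x(7) = 16,  x(8) = 8,  x(9) = 4,  x(10) = 2,  x(11) = 1.
Since x(11) = x(0) = 1, the sequence is periodic with period 11.
So x(438) = x(0 + ((438-0) mod 11)) = x(9) = 4.

4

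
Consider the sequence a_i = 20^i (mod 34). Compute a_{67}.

Computing terms: a_0 = 1,  a_1 = 20,  a_2 = 26,  a_3 = 10,  a_4 = 30,  a_5 = 22,  a_6 = 32,  a_7 = 28,  a_8 = 16,  a_9 = 14,  a_{10} = 8,  a_{11} = 24,  a_{12} = 4,  a_{13} = 12,  a_{14} = 2,  a_{15} = 6,  a_{16} = 18,  a_{17} = 20.
Since a_{17} = a_1 = 20, the sequence is eventually periodic: after a pre-period of length 1 it cycles with period 16.
For i ≥ 1, a_i depends only on (i - 1) mod 16. (67 - 1) mod 16 = 2, so a_{67} = a_3 = 10.

10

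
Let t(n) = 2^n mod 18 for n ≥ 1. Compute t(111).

8

We have t(1) = 2; t(2) = 4; t(3) = 8; t(4) = 16; t(5) = 14; t(6) = 10; t(7) = 2.
Since t(7) = t(1) = 2, the sequence is periodic with period 6.
So t(111) = t(1 + ((111-1) mod 6)) = t(3) = 8.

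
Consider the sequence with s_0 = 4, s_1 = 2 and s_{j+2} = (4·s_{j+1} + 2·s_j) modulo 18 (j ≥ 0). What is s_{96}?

4

Listing terms: s_0 = 4, s_1 = 2, s_2 = 16, s_3 = 14, s_4 = 16, s_5 = 2, s_6 = 4, s_7 = 2.
Since (s_6, s_7) = (s_0, s_1) = (4, 2) (two consecutive terms determine the rest), the sequence is periodic with period 6.
(96 - 0) mod 6 = 0, so s_{96} = s_0 = 4.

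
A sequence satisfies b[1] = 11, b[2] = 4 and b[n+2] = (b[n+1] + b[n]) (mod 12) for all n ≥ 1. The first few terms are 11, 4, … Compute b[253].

7

Computing terms: b[1] = 11, b[2] = 4, b[3] = 3, b[4] = 7, b[5] = 10, b[6] = 5, b[7] = 3, b[8] = 8, b[9] = 11, b[10] = 7, b[11] = 6, b[12] = 1, b[13] = 7, b[14] = 8, b[15] = 3, b[16] = 11, b[17] = 2, b[18] = 1, b[19] = 3, b[20] = 4, b[21] = 7, b[22] = 11, b[23] = 6, b[24] = 5, b[25] = 11, b[26] = 4.
The sequence repeats with period 24.
So b[253] = b[1 + ((253-1) mod 24)] = b[13] = 7.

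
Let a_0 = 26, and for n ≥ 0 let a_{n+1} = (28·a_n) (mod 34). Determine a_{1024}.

Computing terms: a_0 = 26,  a_1 = 14,  a_2 = 18,  a_3 = 28,  a_4 = 2,  a_5 = 22,  a_6 = 4,  a_7 = 10,  a_8 = 8,  a_9 = 20,  a_{10} = 16,  a_{11} = 6,  a_{12} = 32,  a_{13} = 12,  a_{14} = 30,  a_{15} = 24,  a_{16} = 26.
The sequence repeats with period 16.
So a_{1024} = a_{0 + ((1024-0) mod 16)} = a_0 = 26.

26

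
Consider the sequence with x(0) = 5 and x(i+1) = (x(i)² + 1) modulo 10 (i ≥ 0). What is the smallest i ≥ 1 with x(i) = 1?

x(0) = 5, x(1) = 6, x(2) = 7, x(3) = 0, x(4) = 1, x(5) = 2, x(6) = 5.
The sequence repeats with period 6.
The value 1 first appears (with i ≥ 1) at x(4).

4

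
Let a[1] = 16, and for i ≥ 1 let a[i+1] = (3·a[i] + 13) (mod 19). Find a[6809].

a[1] = 16, a[2] = 4, a[3] = 6, a[4] = 12, a[5] = 11, a[6] = 8, a[7] = 18, a[8] = 10, a[9] = 5, a[10] = 9, a[11] = 2, a[12] = 0, a[13] = 13, a[14] = 14, a[15] = 17, a[16] = 7, a[17] = 15, a[18] = 1, a[19] = 16.
The sequence repeats with period 18.
So a[6809] = a[1 + ((6809-1) mod 18)] = a[5] = 11.

11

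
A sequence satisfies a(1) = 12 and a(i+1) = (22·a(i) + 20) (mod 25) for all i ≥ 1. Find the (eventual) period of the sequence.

Listing terms: a(1) = 12; a(2) = 9; a(3) = 18; a(4) = 16; a(5) = 22; a(6) = 4; a(7) = 8; a(8) = 21; a(9) = 7; a(10) = 24; a(11) = 23; a(12) = 1; a(13) = 17; a(14) = 19; a(15) = 13; a(16) = 6; a(17) = 2; a(18) = 14; a(19) = 3; a(20) = 11; a(21) = 12.
The sequence repeats with period 20.

20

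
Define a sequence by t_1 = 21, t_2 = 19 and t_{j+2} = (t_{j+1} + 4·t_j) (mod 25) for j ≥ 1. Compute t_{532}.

Computing terms: t_1 = 21; t_2 = 19; t_3 = 3; t_4 = 4; t_5 = 16; t_6 = 7; t_7 = 21; t_8 = 24; t_9 = 8; t_{10} = 4; t_{11} = 11; t_{12} = 2; t_{13} = 21; t_{14} = 4; t_{15} = 13; t_{16} = 4; t_{17} = 6; t_{18} = 22; t_{19} = 21; t_{20} = 9; t_{21} = 18; t_{22} = 4; t_{23} = 1; t_{24} = 17; t_{25} = 21; t_{26} = 14; t_{27} = 23; t_{28} = 4; t_{29} = 21; t_{30} = 12; t_{31} = 21; t_{32} = 19.
The sequence repeats with period 30.
(532 - 1) mod 30 = 21, so t_{532} = t_{22} = 4.

4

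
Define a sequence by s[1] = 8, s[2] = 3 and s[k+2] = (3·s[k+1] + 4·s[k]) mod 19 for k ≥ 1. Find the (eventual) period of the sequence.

Listing terms: s[1] = 8; s[2] = 3; s[3] = 3; s[4] = 2; s[5] = 18; s[6] = 5; s[7] = 11; s[8] = 15; s[9] = 13; s[10] = 4; s[11] = 7; s[12] = 18; s[13] = 6; s[14] = 14; s[15] = 9; s[16] = 7; s[17] = 0; s[18] = 9; s[19] = 8; s[20] = 3.
The sequence repeats with period 18.

18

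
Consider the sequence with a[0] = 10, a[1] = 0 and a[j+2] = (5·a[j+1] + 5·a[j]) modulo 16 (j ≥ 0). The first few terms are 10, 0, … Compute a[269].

a[0] = 10, a[1] = 0, a[2] = 2, a[3] = 10, a[4] = 12, a[5] = 14, a[6] = 2, a[7] = 0, a[8] = 10, a[9] = 2, a[10] = 12, a[11] = 6, a[12] = 10, a[13] = 0.
Since (a[12], a[13]) = (a[0], a[1]) = (10, 0) (two consecutive terms determine the rest), the sequence is periodic with period 12.
So a[269] = a[0 + ((269-0) mod 12)] = a[5] = 14.

14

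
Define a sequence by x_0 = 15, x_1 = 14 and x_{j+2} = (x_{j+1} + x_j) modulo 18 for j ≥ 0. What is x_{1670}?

Listing terms: x_0 = 15; x_1 = 14; x_2 = 11; x_3 = 7; x_4 = 0; x_5 = 7; x_6 = 7; x_7 = 14; x_8 = 3; x_9 = 17; x_{10} = 2; x_{11} = 1; x_{12} = 3; x_{13} = 4; x_{14} = 7; x_{15} = 11; x_{16} = 0; x_{17} = 11; x_{18} = 11; x_{19} = 4; x_{20} = 15; x_{21} = 1; x_{22} = 16; x_{23} = 17; x_{24} = 15; x_{25} = 14.
Since (x_{24}, x_{25}) = (x_0, x_1) = (15, 14) (two consecutive terms determine the rest), the sequence is periodic with period 24.
So x_{1670} = x_{0 + ((1670-0) mod 24)} = x_{14} = 7.

7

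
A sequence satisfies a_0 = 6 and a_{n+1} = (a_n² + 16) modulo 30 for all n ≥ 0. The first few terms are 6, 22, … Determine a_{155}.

We have a_0 = 6,  a_1 = 22,  a_2 = 20,  a_3 = 26,  a_4 = 2,  a_5 = 20.
Since a_5 = a_2 = 20, the sequence is eventually periodic: after a pre-period of length 2 it cycles with period 3.
For n ≥ 2, a_n depends only on (n - 2) mod 3. (155 - 2) mod 3 = 0, so a_{155} = a_2 = 20.

20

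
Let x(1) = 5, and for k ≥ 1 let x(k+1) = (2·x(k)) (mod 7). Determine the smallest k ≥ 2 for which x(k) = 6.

We have x(1) = 5, x(2) = 3, x(3) = 6, x(4) = 5.
The sequence repeats with period 3.
The value 6 first appears (with k ≥ 2) at x(3).

3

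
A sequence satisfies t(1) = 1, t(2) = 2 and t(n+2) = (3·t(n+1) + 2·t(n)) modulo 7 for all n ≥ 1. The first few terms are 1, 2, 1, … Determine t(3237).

1

We have t(1) = 1, t(2) = 2, t(3) = 1, t(4) = 0, t(5) = 2, t(6) = 6, t(7) = 1, t(8) = 1, t(9) = 5, t(10) = 3, t(11) = 5, t(12) = 0, t(13) = 3, t(14) = 2, t(15) = 5, t(16) = 5, t(17) = 4, t(18) = 1, t(19) = 4, t(20) = 0, t(21) = 1, t(22) = 3, t(23) = 4, t(24) = 4, t(25) = 6, t(26) = 5, t(27) = 6, t(28) = 0, t(29) = 5, t(30) = 1, t(31) = 6, t(32) = 6, t(33) = 2, t(34) = 4, t(35) = 2, t(36) = 0, t(37) = 4, t(38) = 5, t(39) = 2, t(40) = 2, t(41) = 3, t(42) = 6, t(43) = 3, t(44) = 0, t(45) = 6, t(46) = 4, t(47) = 3, t(48) = 3, t(49) = 1, t(50) = 2.
The sequence repeats with period 48.
So t(3237) = t(1 + ((3237-1) mod 48)) = t(21) = 1.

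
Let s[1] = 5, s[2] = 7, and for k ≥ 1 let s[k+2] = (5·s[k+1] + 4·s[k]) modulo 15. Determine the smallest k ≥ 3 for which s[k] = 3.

Listing terms: s[1] = 5; s[2] = 7; s[3] = 10; s[4] = 3; s[5] = 10; s[6] = 2; s[7] = 5; s[8] = 3; s[9] = 5; s[10] = 7.
The sequence repeats with period 8.
The value 3 first appears (with k ≥ 3) at s[4].

4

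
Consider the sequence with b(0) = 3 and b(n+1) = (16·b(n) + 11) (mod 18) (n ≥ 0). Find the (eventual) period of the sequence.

9

b(0) = 3, b(1) = 5, b(2) = 1, b(3) = 9, b(4) = 11, b(5) = 7, b(6) = 15, b(7) = 17, b(8) = 13, b(9) = 3.
The sequence repeats with period 9.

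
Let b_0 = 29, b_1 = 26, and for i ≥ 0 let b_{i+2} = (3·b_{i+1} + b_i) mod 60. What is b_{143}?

Listing terms: b_0 = 29,  b_1 = 26,  b_2 = 47,  b_3 = 47,  b_4 = 8,  b_5 = 11,  b_6 = 41,  b_7 = 14,  b_8 = 23,  b_9 = 23,  b_{10} = 32,  b_{11} = 59,  b_{12} = 29,  b_{13} = 26.
The sequence repeats with period 12.
(143 - 0) mod 12 = 11, so b_{143} = b_{11} = 59.

59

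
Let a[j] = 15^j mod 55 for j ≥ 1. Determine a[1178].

a[1] = 15; a[2] = 5; a[3] = 20; a[4] = 25; a[5] = 45; a[6] = 15.
Since a[6] = a[1] = 15, the sequence is periodic with period 5.
(1178 - 1) mod 5 = 2, so a[1178] = a[3] = 20.

20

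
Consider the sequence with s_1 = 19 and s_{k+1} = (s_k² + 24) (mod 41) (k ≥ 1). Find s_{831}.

We have s_1 = 19,  s_2 = 16,  s_3 = 34,  s_4 = 32,  s_5 = 23,  s_6 = 20,  s_7 = 14,  s_8 = 15,  s_9 = 3,  s_{10} = 33,  s_{11} = 6,  s_{12} = 19.
Since s_{12} = s_1 = 19, the sequence is periodic with period 11.
(831 - 1) mod 11 = 5, so s_{831} = s_6 = 20.

20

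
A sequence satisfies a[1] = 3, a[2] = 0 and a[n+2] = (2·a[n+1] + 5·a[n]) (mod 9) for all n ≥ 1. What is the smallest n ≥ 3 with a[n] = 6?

3

a[1] = 3, a[2] = 0, a[3] = 6, a[4] = 3, a[5] = 0.
Since (a[4], a[5]) = (a[1], a[2]) = (3, 0) (two consecutive terms determine the rest), the sequence is periodic with period 3.
The value 6 first appears (with n ≥ 3) at a[3].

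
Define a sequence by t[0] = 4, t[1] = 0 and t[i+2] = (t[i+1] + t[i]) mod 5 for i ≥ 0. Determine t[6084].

3

Computing terms: t[0] = 4; t[1] = 0; t[2] = 4; t[3] = 4; t[4] = 3; t[5] = 2; t[6] = 0; t[7] = 2; t[8] = 2; t[9] = 4; t[10] = 1; t[11] = 0; t[12] = 1; t[13] = 1; t[14] = 2; t[15] = 3; t[16] = 0; t[17] = 3; t[18] = 3; t[19] = 1; t[20] = 4; t[21] = 0.
Since (t[20], t[21]) = (t[0], t[1]) = (4, 0) (two consecutive terms determine the rest), the sequence is periodic with period 20.
So t[6084] = t[0 + ((6084-0) mod 20)] = t[4] = 3.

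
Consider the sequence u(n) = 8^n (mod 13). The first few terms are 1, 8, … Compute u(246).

Listing terms: u(0) = 1,  u(1) = 8,  u(2) = 12,  u(3) = 5,  u(4) = 1.
The sequence repeats with period 4.
(246 - 0) mod 4 = 2, so u(246) = u(2) = 12.

12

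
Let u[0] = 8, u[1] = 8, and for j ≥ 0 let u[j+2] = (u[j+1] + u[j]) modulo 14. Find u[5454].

8

We have u[0] = 8,  u[1] = 8,  u[2] = 2,  u[3] = 10,  u[4] = 12,  u[5] = 8,  u[6] = 6,  u[7] = 0,  u[8] = 6,  u[9] = 6,  u[10] = 12,  u[11] = 4,  u[12] = 2,  u[13] = 6,  u[14] = 8,  u[15] = 0,  u[16] = 8,  u[17] = 8.
Since (u[16], u[17]) = (u[0], u[1]) = (8, 8) (two consecutive terms determine the rest), the sequence is periodic with period 16.
So u[5454] = u[0 + ((5454-0) mod 16)] = u[14] = 8.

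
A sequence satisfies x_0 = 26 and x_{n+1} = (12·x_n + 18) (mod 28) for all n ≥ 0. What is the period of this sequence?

6

Computing terms: x_0 = 26; x_1 = 22; x_2 = 2; x_3 = 14; x_4 = 18; x_5 = 10; x_6 = 26.
The sequence repeats with period 6.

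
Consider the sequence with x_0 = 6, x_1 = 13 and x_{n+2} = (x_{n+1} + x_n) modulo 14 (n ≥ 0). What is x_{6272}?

x_0 = 6, x_1 = 13, x_2 = 5, x_3 = 4, x_4 = 9, x_5 = 13, x_6 = 8, x_7 = 7, x_8 = 1, x_9 = 8, x_{10} = 9, x_{11} = 3, x_{12} = 12, x_{13} = 1, x_{14} = 13, x_{15} = 0, x_{16} = 13, x_{17} = 13, x_{18} = 12, x_{19} = 11, x_{20} = 9, x_{21} = 6, x_{22} = 1, x_{23} = 7, x_{24} = 8, x_{25} = 1, x_{26} = 9, x_{27} = 10, x_{28} = 5, x_{29} = 1, x_{30} = 6, x_{31} = 7, x_{32} = 13, x_{33} = 6, x_{34} = 5, x_{35} = 11, x_{36} = 2, x_{37} = 13, x_{38} = 1, x_{39} = 0, x_{40} = 1, x_{41} = 1, x_{42} = 2, x_{43} = 3, x_{44} = 5, x_{45} = 8, x_{46} = 13, x_{47} = 7, x_{48} = 6, x_{49} = 13.
The sequence repeats with period 48.
So x_{6272} = x_{0 + ((6272-0) mod 48)} = x_{32} = 13.

13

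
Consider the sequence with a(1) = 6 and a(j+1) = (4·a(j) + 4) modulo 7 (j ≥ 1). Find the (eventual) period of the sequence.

3

a(1) = 6; a(2) = 0; a(3) = 4; a(4) = 6.
The sequence repeats with period 3.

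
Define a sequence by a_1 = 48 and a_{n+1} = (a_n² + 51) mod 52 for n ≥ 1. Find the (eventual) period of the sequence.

a_1 = 48,  a_2 = 15,  a_3 = 16,  a_4 = 47,  a_5 = 24,  a_6 = 3,  a_7 = 8,  a_8 = 11,  a_9 = 16.
Since a_9 = a_3 = 16, the sequence is eventually periodic: after a pre-period of length 2 it cycles with period 6.

6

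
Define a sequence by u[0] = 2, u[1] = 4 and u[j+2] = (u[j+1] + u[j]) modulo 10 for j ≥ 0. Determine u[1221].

Computing terms: u[0] = 2, u[1] = 4, u[2] = 6, u[3] = 0, u[4] = 6, u[5] = 6, u[6] = 2, u[7] = 8, u[8] = 0, u[9] = 8, u[10] = 8, u[11] = 6, u[12] = 4, u[13] = 0, u[14] = 4, u[15] = 4, u[16] = 8, u[17] = 2, u[18] = 0, u[19] = 2, u[20] = 2, u[21] = 4.
The sequence repeats with period 20.
So u[1221] = u[0 + ((1221-0) mod 20)] = u[1] = 4.

4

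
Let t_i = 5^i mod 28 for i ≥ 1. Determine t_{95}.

17

Computing terms: t_1 = 5, t_2 = 25, t_3 = 13, t_4 = 9, t_5 = 17, t_6 = 1, t_7 = 5.
Since t_7 = t_1 = 5, the sequence is periodic with period 6.
So t_{95} = t_{1 + ((95-1) mod 6)} = t_5 = 17.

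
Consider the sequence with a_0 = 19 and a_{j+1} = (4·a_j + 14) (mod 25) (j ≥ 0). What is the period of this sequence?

Listing terms: a_0 = 19,  a_1 = 15,  a_2 = 24,  a_3 = 10,  a_4 = 4,  a_5 = 5,  a_6 = 9,  a_7 = 0,  a_8 = 14,  a_9 = 20,  a_{10} = 19.
Since a_{10} = a_0 = 19, the sequence is periodic with period 10.

10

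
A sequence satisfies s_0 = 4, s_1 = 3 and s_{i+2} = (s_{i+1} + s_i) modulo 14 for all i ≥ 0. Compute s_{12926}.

5

We have s_0 = 4, s_1 = 3, s_2 = 7, s_3 = 10, s_4 = 3, s_5 = 13, s_6 = 2, s_7 = 1, s_8 = 3, s_9 = 4, s_{10} = 7, s_{11} = 11, s_{12} = 4, s_{13} = 1, s_{14} = 5, s_{15} = 6, s_{16} = 11, s_{17} = 3, s_{18} = 0, s_{19} = 3, s_{20} = 3, s_{21} = 6, s_{22} = 9, s_{23} = 1, s_{24} = 10, s_{25} = 11, s_{26} = 7, s_{27} = 4, s_{28} = 11, s_{29} = 1, s_{30} = 12, s_{31} = 13, s_{32} = 11, s_{33} = 10, s_{34} = 7, s_{35} = 3, s_{36} = 10, s_{37} = 13, s_{38} = 9, s_{39} = 8, s_{40} = 3, s_{41} = 11, s_{42} = 0, s_{43} = 11, s_{44} = 11, s_{45} = 8, s_{46} = 5, s_{47} = 13, s_{48} = 4, s_{49} = 3.
The sequence repeats with period 48.
So s_{12926} = s_{0 + ((12926-0) mod 48)} = s_{14} = 5.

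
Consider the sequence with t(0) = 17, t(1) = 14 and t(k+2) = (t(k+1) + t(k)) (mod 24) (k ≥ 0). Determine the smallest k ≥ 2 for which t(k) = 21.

3

Computing terms: t(0) = 17, t(1) = 14, t(2) = 7, t(3) = 21, t(4) = 4, t(5) = 1, t(6) = 5, t(7) = 6, t(8) = 11, t(9) = 17, t(10) = 4, t(11) = 21, t(12) = 1, t(13) = 22, t(14) = 23, t(15) = 21, t(16) = 20, t(17) = 17, t(18) = 13, t(19) = 6, t(20) = 19, t(21) = 1, t(22) = 20, t(23) = 21, t(24) = 17, t(25) = 14.
Since (t(24), t(25)) = (t(0), t(1)) = (17, 14) (two consecutive terms determine the rest), the sequence is periodic with period 24.
The value 21 first appears (with k ≥ 2) at t(3).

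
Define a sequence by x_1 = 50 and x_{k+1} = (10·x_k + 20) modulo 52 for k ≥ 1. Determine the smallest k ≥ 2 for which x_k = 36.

5

Listing terms: x_1 = 50, x_2 = 0, x_3 = 20, x_4 = 12, x_5 = 36, x_6 = 16, x_7 = 24, x_8 = 0.
Since x_8 = x_2 = 0, the sequence is eventually periodic: after a pre-period of length 1 it cycles with period 6.
The value 36 first appears (with k ≥ 2) at x_5.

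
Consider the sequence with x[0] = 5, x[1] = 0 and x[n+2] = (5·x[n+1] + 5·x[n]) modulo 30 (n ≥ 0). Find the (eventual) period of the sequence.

We have x[0] = 5,  x[1] = 0,  x[2] = 25,  x[3] = 5,  x[4] = 0.
Since (x[3], x[4]) = (x[0], x[1]) = (5, 0) (two consecutive terms determine the rest), the sequence is periodic with period 3.

3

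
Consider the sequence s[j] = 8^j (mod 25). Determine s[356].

6

s[0] = 1; s[1] = 8; s[2] = 14; s[3] = 12; s[4] = 21; s[5] = 18; s[6] = 19; s[7] = 2; s[8] = 16; s[9] = 3; s[10] = 24; s[11] = 17; s[12] = 11; s[13] = 13; s[14] = 4; s[15] = 7; s[16] = 6; s[17] = 23; s[18] = 9; s[19] = 22; s[20] = 1.
The sequence repeats with period 20.
(356 - 0) mod 20 = 16, so s[356] = s[16] = 6.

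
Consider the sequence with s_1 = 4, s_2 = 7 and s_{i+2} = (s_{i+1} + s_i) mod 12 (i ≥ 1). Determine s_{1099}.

8

Listing terms: s_1 = 4, s_2 = 7, s_3 = 11, s_4 = 6, s_5 = 5, s_6 = 11, s_7 = 4, s_8 = 3, s_9 = 7, s_{10} = 10, s_{11} = 5, s_{12} = 3, s_{13} = 8, s_{14} = 11, s_{15} = 7, s_{16} = 6, s_{17} = 1, s_{18} = 7, s_{19} = 8, s_{20} = 3, s_{21} = 11, s_{22} = 2, s_{23} = 1, s_{24} = 3, s_{25} = 4, s_{26} = 7.
Since (s_{25}, s_{26}) = (s_1, s_2) = (4, 7) (two consecutive terms determine the rest), the sequence is periodic with period 24.
So s_{1099} = s_{1 + ((1099-1) mod 24)} = s_{19} = 8.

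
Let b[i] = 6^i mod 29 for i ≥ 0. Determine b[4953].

Listing terms: b[0] = 1; b[1] = 6; b[2] = 7; b[3] = 13; b[4] = 20; b[5] = 4; b[6] = 24; b[7] = 28; b[8] = 23; b[9] = 22; b[10] = 16; b[11] = 9; b[12] = 25; b[13] = 5; b[14] = 1.
The sequence repeats with period 14.
(4953 - 0) mod 14 = 11, so b[4953] = b[11] = 9.

9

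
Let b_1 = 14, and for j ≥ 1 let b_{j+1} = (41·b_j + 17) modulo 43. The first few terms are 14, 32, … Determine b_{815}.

39

Computing terms: b_1 = 14, b_2 = 32, b_3 = 39, b_4 = 25, b_5 = 10, b_6 = 40, b_7 = 23, b_8 = 14.
Since b_8 = b_1 = 14, the sequence is periodic with period 7.
So b_{815} = b_{1 + ((815-1) mod 7)} = b_3 = 39.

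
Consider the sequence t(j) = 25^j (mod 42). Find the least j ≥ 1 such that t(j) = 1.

Listing terms: t(0) = 1; t(1) = 25; t(2) = 37; t(3) = 1.
Since t(3) = t(0) = 1, the sequence is periodic with period 3.
The value 1 next appears (with j ≥ 1) at t(3).

3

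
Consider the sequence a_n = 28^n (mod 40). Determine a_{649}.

We have a_0 = 1,  a_1 = 28,  a_2 = 24,  a_3 = 32,  a_4 = 16,  a_5 = 8,  a_6 = 24.
Since a_6 = a_2 = 24, the sequence is eventually periodic: after a pre-period of length 2 it cycles with period 4.
For n ≥ 2, a_n depends only on (n - 2) mod 4. (649 - 2) mod 4 = 3, so a_{649} = a_5 = 8.

8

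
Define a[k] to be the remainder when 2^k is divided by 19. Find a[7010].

Computing terms: a[0] = 1, a[1] = 2, a[2] = 4, a[3] = 8, a[4] = 16, a[5] = 13, a[6] = 7, a[7] = 14, a[8] = 9, a[9] = 18, a[10] = 17, a[11] = 15, a[12] = 11, a[13] = 3, a[14] = 6, a[15] = 12, a[16] = 5, a[17] = 10, a[18] = 1.
Since a[18] = a[0] = 1, the sequence is periodic with period 18.
So a[7010] = a[0 + ((7010-0) mod 18)] = a[8] = 9.

9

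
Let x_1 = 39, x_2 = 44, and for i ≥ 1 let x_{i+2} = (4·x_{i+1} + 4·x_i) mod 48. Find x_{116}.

16

We have x_1 = 39,  x_2 = 44,  x_3 = 44,  x_4 = 16,  x_5 = 0,  x_6 = 16,  x_7 = 16,  x_8 = 32,  x_9 = 0,  x_{10} = 32,  x_{11} = 32,  x_{12} = 16,  x_{13} = 0.
Since (x_{12}, x_{13}) = (x_4, x_5) = (16, 0) (two consecutive terms determine the rest), the sequence is eventually periodic: after a pre-period of length 3 it cycles with period 8.
For i ≥ 4, x_i depends only on (i - 4) mod 8. (116 - 4) mod 8 = 0, so x_{116} = x_4 = 16.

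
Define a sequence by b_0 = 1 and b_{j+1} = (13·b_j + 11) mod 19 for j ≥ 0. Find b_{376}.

10

We have b_0 = 1,  b_1 = 5,  b_2 = 0,  b_3 = 11,  b_4 = 2,  b_5 = 18,  b_6 = 17,  b_7 = 4,  b_8 = 6,  b_9 = 13,  b_{10} = 9,  b_{11} = 14,  b_{12} = 3,  b_{13} = 12,  b_{14} = 15,  b_{15} = 16,  b_{16} = 10,  b_{17} = 8,  b_{18} = 1.
The sequence repeats with period 18.
(376 - 0) mod 18 = 16, so b_{376} = b_{16} = 10.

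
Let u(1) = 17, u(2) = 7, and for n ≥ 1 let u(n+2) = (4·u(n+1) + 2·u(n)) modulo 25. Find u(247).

Listing terms: u(1) = 17, u(2) = 7, u(3) = 12, u(4) = 12, u(5) = 22, u(6) = 12, u(7) = 17, u(8) = 17, u(9) = 2, u(10) = 17, u(11) = 22, u(12) = 22, u(13) = 7, u(14) = 22, u(15) = 2, u(16) = 2, u(17) = 12, u(18) = 2, u(19) = 7, u(20) = 7, u(21) = 17, u(22) = 7.
Since (u(21), u(22)) = (u(1), u(2)) = (17, 7) (two consecutive terms determine the rest), the sequence is periodic with period 20.
So u(247) = u(1 + ((247-1) mod 20)) = u(7) = 17.

17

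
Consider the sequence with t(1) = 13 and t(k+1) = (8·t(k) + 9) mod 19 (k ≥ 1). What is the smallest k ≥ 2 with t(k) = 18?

2

t(1) = 13, t(2) = 18, t(3) = 1, t(4) = 17, t(5) = 12, t(6) = 10, t(7) = 13.
Since t(7) = t(1) = 13, the sequence is periodic with period 6.
The value 18 first appears (with k ≥ 2) at t(2).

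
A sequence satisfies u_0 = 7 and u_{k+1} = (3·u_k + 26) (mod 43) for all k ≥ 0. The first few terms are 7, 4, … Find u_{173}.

u_0 = 7, u_1 = 4, u_2 = 38, u_3 = 11, u_4 = 16, u_5 = 31, u_6 = 33, u_7 = 39, u_8 = 14, u_9 = 25, u_{10} = 15, u_{11} = 28, u_{12} = 24, u_{13} = 12, u_{14} = 19, u_{15} = 40, u_{16} = 17, u_{17} = 34, u_{18} = 42, u_{19} = 23, u_{20} = 9, u_{21} = 10, u_{22} = 13, u_{23} = 22, u_{24} = 6, u_{25} = 1, u_{26} = 29, u_{27} = 27, u_{28} = 21, u_{29} = 3, u_{30} = 35, u_{31} = 2, u_{32} = 32, u_{33} = 36, u_{34} = 5, u_{35} = 41, u_{36} = 20, u_{37} = 0, u_{38} = 26, u_{39} = 18, u_{40} = 37, u_{41} = 8, u_{42} = 7.
Since u_{42} = u_0 = 7, the sequence is periodic with period 42.
So u_{173} = u_{0 + ((173-0) mod 42)} = u_5 = 31.

31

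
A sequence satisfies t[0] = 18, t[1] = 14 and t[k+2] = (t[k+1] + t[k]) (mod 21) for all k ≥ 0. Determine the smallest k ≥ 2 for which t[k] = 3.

We have t[0] = 18,  t[1] = 14,  t[2] = 11,  t[3] = 4,  t[4] = 15,  t[5] = 19,  t[6] = 13,  t[7] = 11,  t[8] = 3,  t[9] = 14,  t[10] = 17,  t[11] = 10,  t[12] = 6,  t[13] = 16,  t[14] = 1,  t[15] = 17,  t[16] = 18,  t[17] = 14.
The sequence repeats with period 16.
The value 3 first appears (with k ≥ 2) at t[8].

8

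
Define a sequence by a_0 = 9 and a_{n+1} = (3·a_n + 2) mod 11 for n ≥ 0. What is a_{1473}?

5

a_0 = 9; a_1 = 7; a_2 = 1; a_3 = 5; a_4 = 6; a_5 = 9.
Since a_5 = a_0 = 9, the sequence is periodic with period 5.
(1473 - 0) mod 5 = 3, so a_{1473} = a_3 = 5.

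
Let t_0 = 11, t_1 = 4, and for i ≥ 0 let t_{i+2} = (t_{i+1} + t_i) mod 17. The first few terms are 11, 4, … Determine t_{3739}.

0

Computing terms: t_0 = 11,  t_1 = 4,  t_2 = 15,  t_3 = 2,  t_4 = 0,  t_5 = 2,  t_6 = 2,  t_7 = 4,  t_8 = 6,  t_9 = 10,  t_{10} = 16,  t_{11} = 9,  t_{12} = 8,  t_{13} = 0,  t_{14} = 8,  t_{15} = 8,  t_{16} = 16,  t_{17} = 7,  t_{18} = 6,  t_{19} = 13,  t_{20} = 2,  t_{21} = 15,  t_{22} = 0,  t_{23} = 15,  t_{24} = 15,  t_{25} = 13,  t_{26} = 11,  t_{27} = 7,  t_{28} = 1,  t_{29} = 8,  t_{30} = 9,  t_{31} = 0,  t_{32} = 9,  t_{33} = 9,  t_{34} = 1,  t_{35} = 10,  t_{36} = 11,  t_{37} = 4.
Since (t_{36}, t_{37}) = (t_0, t_1) = (11, 4) (two consecutive terms determine the rest), the sequence is periodic with period 36.
(3739 - 0) mod 36 = 31, so t_{3739} = t_{31} = 0.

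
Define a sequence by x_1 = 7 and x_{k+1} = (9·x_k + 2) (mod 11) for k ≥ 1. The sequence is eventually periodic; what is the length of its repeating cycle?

x_1 = 7,  x_2 = 10,  x_3 = 4,  x_4 = 5,  x_5 = 3,  x_6 = 7.
The sequence repeats with period 5.

5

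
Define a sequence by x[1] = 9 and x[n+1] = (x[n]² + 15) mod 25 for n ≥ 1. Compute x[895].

Listing terms: x[1] = 9, x[2] = 21, x[3] = 6, x[4] = 1, x[5] = 16, x[6] = 21.
Since x[6] = x[2] = 21, the sequence is eventually periodic: after a pre-period of length 1 it cycles with period 4.
For n ≥ 2, x[n] depends only on (n - 2) mod 4. (895 - 2) mod 4 = 1, so x[895] = x[3] = 6.

6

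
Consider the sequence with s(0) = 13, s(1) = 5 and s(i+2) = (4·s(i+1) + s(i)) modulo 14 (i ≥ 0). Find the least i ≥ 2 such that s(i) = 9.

Listing terms: s(0) = 13; s(1) = 5; s(2) = 5; s(3) = 11; s(4) = 7; s(5) = 11; s(6) = 9; s(7) = 5; s(8) = 1; s(9) = 9; s(10) = 9; s(11) = 3; s(12) = 7; s(13) = 3; s(14) = 5; s(15) = 9; s(16) = 13; s(17) = 5.
The sequence repeats with period 16.
The value 9 first appears (with i ≥ 2) at s(6).

6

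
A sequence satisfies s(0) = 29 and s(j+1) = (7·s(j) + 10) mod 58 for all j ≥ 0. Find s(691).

Computing terms: s(0) = 29, s(1) = 39, s(2) = 51, s(3) = 19, s(4) = 27, s(5) = 25, s(6) = 11, s(7) = 29.
Since s(7) = s(0) = 29, the sequence is periodic with period 7.
(691 - 0) mod 7 = 5, so s(691) = s(5) = 25.

25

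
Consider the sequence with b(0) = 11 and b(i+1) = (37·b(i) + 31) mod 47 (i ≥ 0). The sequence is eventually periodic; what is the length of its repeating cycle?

23

b(0) = 11; b(1) = 15; b(2) = 22; b(3) = 46; b(4) = 41; b(5) = 44; b(6) = 14; b(7) = 32; b(8) = 40; b(9) = 7; b(10) = 8; b(11) = 45; b(12) = 4; b(13) = 38; b(14) = 27; b(15) = 43; b(16) = 24; b(17) = 26; b(18) = 6; b(19) = 18; b(20) = 39; b(21) = 17; b(22) = 2; b(23) = 11.
Since b(23) = b(0) = 11, the sequence is periodic with period 23.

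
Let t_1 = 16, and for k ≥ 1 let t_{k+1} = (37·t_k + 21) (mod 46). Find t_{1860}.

25

Listing terms: t_1 = 16; t_2 = 15; t_3 = 24; t_4 = 35; t_5 = 28; t_6 = 45; t_7 = 30; t_8 = 27; t_9 = 8; t_{10} = 41; t_{11} = 20; t_{12} = 25; t_{13} = 26; t_{14} = 17; t_{15} = 6; t_{16} = 13; t_{17} = 42; t_{18} = 11; t_{19} = 14; t_{20} = 33; t_{21} = 0; t_{22} = 21; t_{23} = 16.
Since t_{23} = t_1 = 16, the sequence is periodic with period 22.
(1860 - 1) mod 22 = 11, so t_{1860} = t_{12} = 25.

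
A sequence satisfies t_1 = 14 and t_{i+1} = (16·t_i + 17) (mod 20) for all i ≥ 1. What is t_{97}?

1

We have t_1 = 14,  t_2 = 1,  t_3 = 13,  t_4 = 5,  t_5 = 17,  t_6 = 9,  t_7 = 1.
Since t_7 = t_2 = 1, the sequence is eventually periodic: after a pre-period of length 1 it cycles with period 5.
For i ≥ 2, t_i depends only on (i - 2) mod 5. (97 - 2) mod 5 = 0, so t_{97} = t_2 = 1.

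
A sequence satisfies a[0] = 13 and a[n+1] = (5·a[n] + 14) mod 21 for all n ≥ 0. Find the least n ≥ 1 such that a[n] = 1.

Computing terms: a[0] = 13,  a[1] = 16,  a[2] = 10,  a[3] = 1,  a[4] = 19,  a[5] = 4,  a[6] = 13.
Since a[6] = a[0] = 13, the sequence is periodic with period 6.
The value 1 first appears (with n ≥ 1) at a[3].

3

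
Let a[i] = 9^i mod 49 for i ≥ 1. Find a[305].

Computing terms: a[1] = 9; a[2] = 32; a[3] = 43; a[4] = 44; a[5] = 4; a[6] = 36; a[7] = 30; a[8] = 25; a[9] = 29; a[10] = 16; a[11] = 46; a[12] = 22; a[13] = 2; a[14] = 18; a[15] = 15; a[16] = 37; a[17] = 39; a[18] = 8; a[19] = 23; a[20] = 11; a[21] = 1; a[22] = 9.
The sequence repeats with period 21.
(305 - 1) mod 21 = 10, so a[305] = a[11] = 46.

46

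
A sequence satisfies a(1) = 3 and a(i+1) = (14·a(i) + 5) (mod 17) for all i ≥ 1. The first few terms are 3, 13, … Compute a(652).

6

Computing terms: a(1) = 3, a(2) = 13, a(3) = 0, a(4) = 5, a(5) = 7, a(6) = 1, a(7) = 2, a(8) = 16, a(9) = 8, a(10) = 15, a(11) = 11, a(12) = 6, a(13) = 4, a(14) = 10, a(15) = 9, a(16) = 12, a(17) = 3.
Since a(17) = a(1) = 3, the sequence is periodic with period 16.
So a(652) = a(1 + ((652-1) mod 16)) = a(12) = 6.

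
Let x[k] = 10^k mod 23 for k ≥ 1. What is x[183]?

x[1] = 10, x[2] = 8, x[3] = 11, x[4] = 18, x[5] = 19, x[6] = 6, x[7] = 14, x[8] = 2, x[9] = 20, x[10] = 16, x[11] = 22, x[12] = 13, x[13] = 15, x[14] = 12, x[15] = 5, x[16] = 4, x[17] = 17, x[18] = 9, x[19] = 21, x[20] = 3, x[21] = 7, x[22] = 1, x[23] = 10.
The sequence repeats with period 22.
(183 - 1) mod 22 = 6, so x[183] = x[7] = 14.

14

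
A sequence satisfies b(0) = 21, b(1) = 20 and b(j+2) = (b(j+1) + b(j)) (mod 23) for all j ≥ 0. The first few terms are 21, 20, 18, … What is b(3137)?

Listing terms: b(0) = 21; b(1) = 20; b(2) = 18; b(3) = 15; b(4) = 10; b(5) = 2; b(6) = 12; b(7) = 14; b(8) = 3; b(9) = 17; b(10) = 20; b(11) = 14; b(12) = 11; b(13) = 2; b(14) = 13; b(15) = 15; b(16) = 5; b(17) = 20; b(18) = 2; b(19) = 22; b(20) = 1; b(21) = 0; b(22) = 1; b(23) = 1; b(24) = 2; b(25) = 3; b(26) = 5; b(27) = 8; b(28) = 13; b(29) = 21; b(30) = 11; b(31) = 9; b(32) = 20; b(33) = 6; b(34) = 3; b(35) = 9; b(36) = 12; b(37) = 21; b(38) = 10; b(39) = 8; b(40) = 18; b(41) = 3; b(42) = 21; b(43) = 1; b(44) = 22; b(45) = 0; b(46) = 22; b(47) = 22; b(48) = 21; b(49) = 20.
The sequence repeats with period 48.
(3137 - 0) mod 48 = 17, so b(3137) = b(17) = 20.

20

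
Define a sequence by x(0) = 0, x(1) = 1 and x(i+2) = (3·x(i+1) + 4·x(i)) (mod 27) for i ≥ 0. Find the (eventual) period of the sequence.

x(0) = 0; x(1) = 1; x(2) = 3; x(3) = 13; x(4) = 24; x(5) = 16; x(6) = 9; x(7) = 10; x(8) = 12; x(9) = 22; x(10) = 6; x(11) = 25; x(12) = 18; x(13) = 19; x(14) = 21; x(15) = 4; x(16) = 15; x(17) = 7; x(18) = 0; x(19) = 1.
Since (x(18), x(19)) = (x(0), x(1)) = (0, 1) (two consecutive terms determine the rest), the sequence is periodic with period 18.

18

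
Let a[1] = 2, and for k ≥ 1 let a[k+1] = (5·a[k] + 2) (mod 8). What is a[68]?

0

Listing terms: a[1] = 2, a[2] = 4, a[3] = 6, a[4] = 0, a[5] = 2.
The sequence repeats with period 4.
(68 - 1) mod 4 = 3, so a[68] = a[4] = 0.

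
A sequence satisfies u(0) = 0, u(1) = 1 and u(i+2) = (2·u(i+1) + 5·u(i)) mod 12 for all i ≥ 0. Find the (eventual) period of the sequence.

12

We have u(0) = 0,  u(1) = 1,  u(2) = 2,  u(3) = 9,  u(4) = 4,  u(5) = 5,  u(6) = 6,  u(7) = 1,  u(8) = 8,  u(9) = 9,  u(10) = 10,  u(11) = 5,  u(12) = 0,  u(13) = 1.
Since (u(12), u(13)) = (u(0), u(1)) = (0, 1) (two consecutive terms determine the rest), the sequence is periodic with period 12.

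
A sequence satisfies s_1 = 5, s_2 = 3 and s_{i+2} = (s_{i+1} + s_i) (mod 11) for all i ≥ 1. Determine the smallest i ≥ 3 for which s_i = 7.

9

s_1 = 5,  s_2 = 3,  s_3 = 8,  s_4 = 0,  s_5 = 8,  s_6 = 8,  s_7 = 5,  s_8 = 2,  s_9 = 7,  s_{10} = 9,  s_{11} = 5,  s_{12} = 3.
The sequence repeats with period 10.
The value 7 first appears (with i ≥ 3) at s_9.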